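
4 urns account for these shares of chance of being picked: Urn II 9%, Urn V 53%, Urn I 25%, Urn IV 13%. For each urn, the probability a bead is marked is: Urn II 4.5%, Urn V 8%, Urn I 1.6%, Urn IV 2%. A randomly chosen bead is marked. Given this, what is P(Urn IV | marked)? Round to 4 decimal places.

0.0490

Unnormalized posteriors (prior × likelihood):
  Urn II: 0.09 × 0.045 = 0.00405
  Urn V: 0.53 × 0.08 = 0.0424
  Urn I: 0.25 × 0.016 = 0.004
  Urn IV: 0.13 × 0.02 = 0.0026
Total = 0.05305.
P(Urn IV | evidence) = 0.0026 / 0.05305 ≈ 0.0490.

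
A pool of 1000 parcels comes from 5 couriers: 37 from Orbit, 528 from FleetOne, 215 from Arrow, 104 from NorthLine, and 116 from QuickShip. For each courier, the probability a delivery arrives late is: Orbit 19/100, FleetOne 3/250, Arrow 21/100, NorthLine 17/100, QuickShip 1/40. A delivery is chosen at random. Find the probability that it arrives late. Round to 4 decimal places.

0.0791

Prior × likelihood for each hypothesis:
  Orbit: 0.037 × 0.19 = 0.00703
  FleetOne: 0.528 × 0.012 = 0.006336
  Arrow: 0.215 × 0.21 = 0.04515
  NorthLine: 0.104 × 0.17 = 0.01768
  QuickShip: 0.116 × 0.025 = 0.0029
P(late) = 0.00703 + 0.006336 + 0.04515 + 0.01768 + 0.0029 = 0.079096 → 0.0791.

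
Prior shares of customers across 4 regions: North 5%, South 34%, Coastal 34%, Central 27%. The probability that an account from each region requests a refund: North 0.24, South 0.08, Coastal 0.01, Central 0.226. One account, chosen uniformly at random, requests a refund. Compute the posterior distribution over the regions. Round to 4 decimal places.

By Bayes' rule, posterior ∝ prior × likelihood:
  North: 0.05 × 0.24 = 0.012
  South: 0.34 × 0.08 = 0.0272
  Coastal: 0.34 × 0.01 = 0.0034
  Central: 0.27 × 0.226 = 0.06102
Normalizing constant = 0.10362.
P(North | refund) = 0.012/0.10362 ≈ 0.1158
P(South | refund) = 0.0272/0.10362 ≈ 0.2625
P(Coastal | refund) = 0.0034/0.10362 ≈ 0.0328
P(Central | refund) = 0.06102/0.10362 ≈ 0.5889

North 0.1158, South 0.2625, Coastal 0.0328, Central 0.5889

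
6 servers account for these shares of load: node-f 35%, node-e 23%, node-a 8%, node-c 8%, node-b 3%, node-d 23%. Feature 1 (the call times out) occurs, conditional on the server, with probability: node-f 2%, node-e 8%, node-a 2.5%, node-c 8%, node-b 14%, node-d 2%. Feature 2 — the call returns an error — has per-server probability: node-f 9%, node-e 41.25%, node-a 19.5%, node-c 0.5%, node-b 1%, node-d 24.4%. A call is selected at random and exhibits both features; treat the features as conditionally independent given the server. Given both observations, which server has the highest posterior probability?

node-e

Compute prior × likelihood for every hypothesis:
  node-f: 0.35 × 0.02 × 0.09 = 0.00063
  node-e: 0.23 × 0.08 × 0.4125 = 0.00759
  node-a: 0.08 × 0.025 × 0.195 = 0.00039
  node-c: 0.08 × 0.08 × 0.005 = 0.000032
  node-b: 0.03 × 0.14 × 0.01 = 0.000042
  node-d: 0.23 × 0.02 × 0.244 = 0.0011224
Normalizing constant = 0.0098064.
Largest term belongs to node-e, so node-e is most probable.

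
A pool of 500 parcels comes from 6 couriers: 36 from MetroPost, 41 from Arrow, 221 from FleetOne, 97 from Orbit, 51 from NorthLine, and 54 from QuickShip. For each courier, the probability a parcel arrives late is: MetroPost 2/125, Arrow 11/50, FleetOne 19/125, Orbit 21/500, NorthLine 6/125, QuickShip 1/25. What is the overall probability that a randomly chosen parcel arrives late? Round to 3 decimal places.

Compute prior × likelihood for every hypothesis:
  MetroPost: 0.072 × 0.016 = 0.001152
  Arrow: 0.082 × 0.22 = 0.01804
  FleetOne: 0.442 × 0.152 = 0.067184
  Orbit: 0.194 × 0.042 = 0.008148
  NorthLine: 0.102 × 0.048 = 0.004896
  QuickShip: 0.108 × 0.04 = 0.00432
P(late) = 0.001152 + 0.01804 + 0.067184 + 0.008148 + 0.004896 + 0.00432 = 0.10374 → 0.104.

0.104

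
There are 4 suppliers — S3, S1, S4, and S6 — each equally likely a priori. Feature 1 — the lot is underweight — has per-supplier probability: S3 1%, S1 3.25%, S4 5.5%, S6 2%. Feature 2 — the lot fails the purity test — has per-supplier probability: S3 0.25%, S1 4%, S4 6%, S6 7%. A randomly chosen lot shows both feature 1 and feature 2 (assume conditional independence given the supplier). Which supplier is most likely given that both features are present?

Since the prior is uniform, the posterior is proportional to the likelihood:
  S3: 0.01 × 0.0025 = 0.000025
  S1: 0.0325 × 0.04 = 0.0013
  S4: 0.055 × 0.06 = 0.0033
  S6: 0.02 × 0.07 = 0.0014
Total = 0.006025.
Largest term belongs to S4, so S4 is most probable.

S4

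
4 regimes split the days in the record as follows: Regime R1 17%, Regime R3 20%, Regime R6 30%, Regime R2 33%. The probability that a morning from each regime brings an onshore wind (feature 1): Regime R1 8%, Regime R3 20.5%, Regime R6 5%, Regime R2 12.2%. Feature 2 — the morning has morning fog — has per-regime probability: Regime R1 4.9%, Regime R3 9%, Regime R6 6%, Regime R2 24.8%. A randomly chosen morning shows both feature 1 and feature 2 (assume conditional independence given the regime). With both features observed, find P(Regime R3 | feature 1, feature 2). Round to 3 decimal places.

Prior × likelihood for each hypothesis:
  Regime R1: 0.17 × 0.08 × 0.049 = 0.0006664
  Regime R3: 0.2 × 0.205 × 0.09 = 0.00369
  Regime R6: 0.3 × 0.05 × 0.06 = 0.0009
  Regime R2: 0.33 × 0.122 × 0.248 = 0.00998448
Sum = 0.01524088.
P(Regime R3 | evidence) = 0.00369 / 0.01524088 ≈ 0.242.

0.242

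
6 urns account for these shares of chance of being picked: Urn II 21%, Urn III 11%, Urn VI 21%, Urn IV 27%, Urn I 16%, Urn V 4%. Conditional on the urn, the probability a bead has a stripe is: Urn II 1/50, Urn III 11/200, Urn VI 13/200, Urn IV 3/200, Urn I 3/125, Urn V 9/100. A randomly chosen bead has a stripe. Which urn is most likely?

By Bayes' rule, posterior ∝ prior × likelihood:
  Urn II: 0.21 × 0.02 = 0.0042
  Urn III: 0.11 × 0.055 = 0.00605
  Urn VI: 0.21 × 0.065 = 0.01365
  Urn IV: 0.27 × 0.015 = 0.00405
  Urn I: 0.16 × 0.024 = 0.00384
  Urn V: 0.04 × 0.09 = 0.0036
Sum = 0.03539.
Largest term belongs to Urn VI, so Urn VI is most probable.

Urn VI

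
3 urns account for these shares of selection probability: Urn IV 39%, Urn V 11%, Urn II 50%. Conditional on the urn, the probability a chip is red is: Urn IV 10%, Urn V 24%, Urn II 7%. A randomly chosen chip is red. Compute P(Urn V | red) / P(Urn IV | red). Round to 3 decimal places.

Unnormalized posteriors (prior × likelihood):
  Urn IV: 0.39 × 0.1 = 0.039
  Urn V: 0.11 × 0.24 = 0.0264
  Urn II: 0.5 × 0.07 = 0.035
Normalizing constant = 0.1004.
The ratio is 0.0264 / 0.039 (the normalizer cancels) = 0.677.

0.677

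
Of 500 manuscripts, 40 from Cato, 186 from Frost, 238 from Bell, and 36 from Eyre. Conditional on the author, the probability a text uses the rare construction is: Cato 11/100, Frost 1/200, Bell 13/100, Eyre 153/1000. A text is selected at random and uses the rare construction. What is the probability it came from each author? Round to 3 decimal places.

Compute prior × likelihood for every hypothesis:
  Cato: 0.08 × 0.11 = 0.0088
  Frost: 0.372 × 0.005 = 0.00186
  Bell: 0.476 × 0.13 = 0.06188
  Eyre: 0.072 × 0.153 = 0.011016
Sum = 0.083556.
P(Cato | rare-form) = 0.0088/0.083556 ≈ 0.105
P(Frost | rare-form) = 0.00186/0.083556 ≈ 0.022
P(Bell | rare-form) = 0.06188/0.083556 ≈ 0.741
P(Eyre | rare-form) = 0.011016/0.083556 ≈ 0.132

Cato 0.105, Frost 0.022, Bell 0.741, Eyre 0.132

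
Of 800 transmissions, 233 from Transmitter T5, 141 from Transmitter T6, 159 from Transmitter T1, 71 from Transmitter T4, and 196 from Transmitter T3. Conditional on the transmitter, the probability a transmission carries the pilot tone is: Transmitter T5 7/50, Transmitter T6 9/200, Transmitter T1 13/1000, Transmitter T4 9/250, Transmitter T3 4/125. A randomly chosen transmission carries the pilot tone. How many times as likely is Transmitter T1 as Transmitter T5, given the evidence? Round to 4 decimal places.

0.0634

Prior × likelihood for each hypothesis:
  Transmitter T5: 0.29125 × 0.14 = 0.040775
  Transmitter T6: 0.17625 × 0.045 = 0.00793125
  Transmitter T1: 0.19875 × 0.013 = 0.00258375
  Transmitter T4: 0.08875 × 0.036 = 0.003195
  Transmitter T3: 0.245 × 0.032 = 0.00784
Total = 0.062325.
The ratio is 0.00258375 / 0.040775 (the normalizer cancels) = 0.0634.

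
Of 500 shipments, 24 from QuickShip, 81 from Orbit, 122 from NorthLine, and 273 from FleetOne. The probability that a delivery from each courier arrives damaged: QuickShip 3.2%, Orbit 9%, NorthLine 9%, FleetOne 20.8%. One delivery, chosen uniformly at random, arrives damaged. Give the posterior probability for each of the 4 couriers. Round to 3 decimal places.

QuickShip 0.010, Orbit 0.096, NorthLine 0.145, FleetOne 0.749

By Bayes' rule, posterior ∝ prior × likelihood:
  QuickShip: 0.048 × 0.032 = 0.001536
  Orbit: 0.162 × 0.09 = 0.01458
  NorthLine: 0.244 × 0.09 = 0.02196
  FleetOne: 0.546 × 0.208 = 0.113568
Sum = 0.151644.
P(QuickShip | damaged) = 0.001536/0.151644 ≈ 0.010
P(Orbit | damaged) = 0.01458/0.151644 ≈ 0.096
P(NorthLine | damaged) = 0.02196/0.151644 ≈ 0.145
P(FleetOne | damaged) = 0.113568/0.151644 ≈ 0.749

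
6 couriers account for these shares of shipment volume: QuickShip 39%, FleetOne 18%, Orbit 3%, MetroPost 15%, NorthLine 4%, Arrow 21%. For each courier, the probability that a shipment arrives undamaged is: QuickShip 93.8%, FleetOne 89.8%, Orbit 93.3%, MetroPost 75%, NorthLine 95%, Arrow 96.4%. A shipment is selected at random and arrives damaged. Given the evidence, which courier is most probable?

Taking complements, P(damaged | each) = QuickShip 0.062, FleetOne 0.102, Orbit 0.067, MetroPost 0.25, NorthLine 0.05, Arrow 0.036.
Compute prior × likelihood for every hypothesis:
  QuickShip: 0.39 × 0.062 = 0.02418
  FleetOne: 0.18 × 0.102 = 0.01836
  Orbit: 0.03 × 0.067 = 0.00201
  MetroPost: 0.15 × 0.25 = 0.0375
  NorthLine: 0.04 × 0.05 = 0.002
  Arrow: 0.21 × 0.036 = 0.00756
Sum = 0.09161.
Largest term belongs to MetroPost, so MetroPost is most probable.

MetroPost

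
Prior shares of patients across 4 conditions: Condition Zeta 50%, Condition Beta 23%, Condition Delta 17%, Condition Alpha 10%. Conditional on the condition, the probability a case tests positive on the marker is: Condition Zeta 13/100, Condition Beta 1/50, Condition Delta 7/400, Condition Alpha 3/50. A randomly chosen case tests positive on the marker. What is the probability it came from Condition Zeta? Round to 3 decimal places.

Compute prior × likelihood for every hypothesis:
  Condition Zeta: 0.5 × 0.13 = 0.065
  Condition Beta: 0.23 × 0.02 = 0.0046
  Condition Delta: 0.17 × 0.0175 = 0.002975
  Condition Alpha: 0.1 × 0.06 = 0.006
Normalizing constant = 0.078575.
P(Condition Zeta | evidence) = 0.065 / 0.078575 ≈ 0.827.

0.827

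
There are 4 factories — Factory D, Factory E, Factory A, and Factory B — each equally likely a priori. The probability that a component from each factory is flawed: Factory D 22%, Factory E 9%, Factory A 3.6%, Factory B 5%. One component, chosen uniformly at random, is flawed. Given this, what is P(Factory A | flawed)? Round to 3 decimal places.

Since the prior is uniform, the posterior is proportional to the likelihood:
  Factory D: 0.22
  Factory E: 0.09
  Factory A: 0.036
  Factory B: 0.05
Total = 0.396.
P(Factory A | evidence) = 0.036 / 0.396 ≈ 0.091.

0.091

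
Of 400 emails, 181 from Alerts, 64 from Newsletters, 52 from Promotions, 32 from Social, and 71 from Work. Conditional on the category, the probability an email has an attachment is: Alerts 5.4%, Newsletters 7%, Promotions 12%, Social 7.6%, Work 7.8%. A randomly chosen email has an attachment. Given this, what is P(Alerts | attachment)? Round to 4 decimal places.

By Bayes' rule, posterior ∝ prior × likelihood:
  Alerts: 0.4525 × 0.054 = 0.024435
  Newsletters: 0.16 × 0.07 = 0.0112
  Promotions: 0.13 × 0.12 = 0.0156
  Social: 0.08 × 0.076 = 0.00608
  Work: 0.1775 × 0.078 = 0.013845
Total = 0.07116.
P(Alerts | evidence) = 0.024435 / 0.07116 ≈ 0.3434.

0.3434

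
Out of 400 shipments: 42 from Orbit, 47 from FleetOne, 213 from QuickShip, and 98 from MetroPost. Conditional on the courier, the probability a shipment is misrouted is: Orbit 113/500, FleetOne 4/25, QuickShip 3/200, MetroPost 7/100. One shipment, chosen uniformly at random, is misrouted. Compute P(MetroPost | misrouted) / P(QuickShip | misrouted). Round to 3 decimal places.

Unnormalized posteriors (prior × likelihood):
  Orbit: 0.105 × 0.226 = 0.02373
  FleetOne: 0.1175 × 0.16 = 0.0188
  QuickShip: 0.5325 × 0.015 = 0.0079875
  MetroPost: 0.245 × 0.07 = 0.01715
Normalizing constant = 0.0676675.
The ratio is 0.01715 / 0.0079875 (the normalizer cancels) = 2.147.

2.147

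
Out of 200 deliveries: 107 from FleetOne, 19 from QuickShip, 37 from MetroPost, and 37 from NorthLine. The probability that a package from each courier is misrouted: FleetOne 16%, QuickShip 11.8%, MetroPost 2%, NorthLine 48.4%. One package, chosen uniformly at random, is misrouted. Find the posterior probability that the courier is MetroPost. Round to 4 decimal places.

0.0195

Prior × likelihood for each hypothesis:
  FleetOne: 0.535 × 0.16 = 0.0856
  QuickShip: 0.095 × 0.118 = 0.01121
  MetroPost: 0.185 × 0.02 = 0.0037
  NorthLine: 0.185 × 0.484 = 0.08954
Normalizing constant = 0.19005.
P(MetroPost | evidence) = 0.0037 / 0.19005 ≈ 0.0195.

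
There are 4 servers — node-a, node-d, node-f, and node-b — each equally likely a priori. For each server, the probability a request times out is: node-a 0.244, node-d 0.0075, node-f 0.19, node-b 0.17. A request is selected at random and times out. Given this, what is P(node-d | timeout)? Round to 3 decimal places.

Since the prior is uniform, the posterior is proportional to the likelihood:
  node-a: 0.244
  node-d: 0.0075
  node-f: 0.19
  node-b: 0.17
Normalizing constant = 0.6115.
P(node-d | evidence) = 0.0075 / 0.6115 ≈ 0.012.

0.012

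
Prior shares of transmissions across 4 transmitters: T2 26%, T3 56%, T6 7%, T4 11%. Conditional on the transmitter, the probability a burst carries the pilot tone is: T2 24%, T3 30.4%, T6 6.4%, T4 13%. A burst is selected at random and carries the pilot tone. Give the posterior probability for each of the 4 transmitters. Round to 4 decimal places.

Prior × likelihood for each hypothesis:
  T2: 0.26 × 0.24 = 0.0624
  T3: 0.56 × 0.304 = 0.17024
  T6: 0.07 × 0.064 = 0.00448
  T4: 0.11 × 0.13 = 0.0143
Normalizing constant = 0.25142.
P(T2 | pilot) = 0.0624/0.25142 ≈ 0.2482
P(T3 | pilot) = 0.17024/0.25142 ≈ 0.6771
P(T6 | pilot) = 0.00448/0.25142 ≈ 0.0178
P(T4 | pilot) = 0.0143/0.25142 ≈ 0.0569
(Check: 0.2482+0.6771+0.0178+0.0569 = 1.0000.)

T2 0.2482, T3 0.6771, T6 0.0178, T4 0.0569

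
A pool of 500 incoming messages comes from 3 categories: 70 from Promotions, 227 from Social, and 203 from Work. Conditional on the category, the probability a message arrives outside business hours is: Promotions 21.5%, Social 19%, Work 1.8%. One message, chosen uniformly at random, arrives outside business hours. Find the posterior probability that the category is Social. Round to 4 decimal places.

0.6975

Unnormalized posteriors (prior × likelihood):
  Promotions: 0.14 × 0.215 = 0.0301
  Social: 0.454 × 0.19 = 0.08626
  Work: 0.406 × 0.018 = 0.007308
Total = 0.123668.
P(Social | evidence) = 0.08626 / 0.123668 ≈ 0.6975.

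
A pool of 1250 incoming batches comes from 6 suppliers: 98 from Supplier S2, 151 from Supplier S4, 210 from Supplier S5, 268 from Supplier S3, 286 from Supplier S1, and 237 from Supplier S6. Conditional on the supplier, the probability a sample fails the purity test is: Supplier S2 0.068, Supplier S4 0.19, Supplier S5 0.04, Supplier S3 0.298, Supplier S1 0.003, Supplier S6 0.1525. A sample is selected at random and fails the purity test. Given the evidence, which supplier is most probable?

Supplier S3

By Bayes' rule, posterior ∝ prior × likelihood:
  Supplier S2: 0.0784 × 0.068 = 0.0053312
  Supplier S4: 0.1208 × 0.19 = 0.022952
  Supplier S5: 0.168 × 0.04 = 0.00672
  Supplier S3: 0.2144 × 0.298 = 0.0638912
  Supplier S1: 0.2288 × 0.003 = 0.0006864
  Supplier S6: 0.1896 × 0.1525 = 0.028914
Total = 0.1284948.
Largest term belongs to Supplier S3, so Supplier S3 is most probable.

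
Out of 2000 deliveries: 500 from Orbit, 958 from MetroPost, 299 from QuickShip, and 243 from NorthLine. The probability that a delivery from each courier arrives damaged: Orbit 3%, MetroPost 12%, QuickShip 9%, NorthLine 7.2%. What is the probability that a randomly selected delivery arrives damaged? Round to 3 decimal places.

Unnormalized posteriors (prior × likelihood):
  Orbit: 0.25 × 0.03 = 0.0075
  MetroPost: 0.479 × 0.12 = 0.05748
  QuickShip: 0.1495 × 0.09 = 0.013455
  NorthLine: 0.1215 × 0.072 = 0.008748
P(damaged) = 0.0075 + 0.05748 + 0.013455 + 0.008748 = 0.087183 → 0.087.

0.087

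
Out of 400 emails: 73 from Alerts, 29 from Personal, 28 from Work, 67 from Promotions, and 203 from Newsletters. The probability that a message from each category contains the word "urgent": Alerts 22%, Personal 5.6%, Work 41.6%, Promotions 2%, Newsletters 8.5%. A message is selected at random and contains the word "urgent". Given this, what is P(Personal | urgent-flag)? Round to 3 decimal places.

0.034

By Bayes' rule, posterior ∝ prior × likelihood:
  Alerts: 0.1825 × 0.22 = 0.04015
  Personal: 0.0725 × 0.056 = 0.00406
  Work: 0.07 × 0.416 = 0.02912
  Promotions: 0.1675 × 0.02 = 0.00335
  Newsletters: 0.5075 × 0.085 = 0.0431375
Total = 0.1198175.
P(Personal | evidence) = 0.00406 / 0.1198175 ≈ 0.034.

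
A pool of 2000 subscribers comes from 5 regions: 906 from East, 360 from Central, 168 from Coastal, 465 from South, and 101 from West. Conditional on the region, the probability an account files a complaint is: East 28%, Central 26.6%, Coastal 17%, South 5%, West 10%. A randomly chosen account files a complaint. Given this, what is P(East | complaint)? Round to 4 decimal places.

0.6167

Unnormalized posteriors (prior × likelihood):
  East: 0.453 × 0.28 = 0.12684
  Central: 0.18 × 0.266 = 0.04788
  Coastal: 0.084 × 0.17 = 0.01428
  South: 0.2325 × 0.05 = 0.011625
  West: 0.0505 × 0.1 = 0.00505
Normalizing constant = 0.205675.
P(East | evidence) = 0.12684 / 0.205675 ≈ 0.6167.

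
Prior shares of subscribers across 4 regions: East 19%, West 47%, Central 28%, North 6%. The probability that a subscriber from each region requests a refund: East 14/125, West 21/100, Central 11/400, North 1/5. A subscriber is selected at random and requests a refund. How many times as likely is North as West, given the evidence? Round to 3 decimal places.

Compute prior × likelihood for every hypothesis:
  East: 0.19 × 0.112 = 0.02128
  West: 0.47 × 0.21 = 0.0987
  Central: 0.28 × 0.0275 = 0.0077
  North: 0.06 × 0.2 = 0.012
Normalizing constant = 0.13968.
The ratio is 0.012 / 0.0987 (the normalizer cancels) = 0.122.

0.122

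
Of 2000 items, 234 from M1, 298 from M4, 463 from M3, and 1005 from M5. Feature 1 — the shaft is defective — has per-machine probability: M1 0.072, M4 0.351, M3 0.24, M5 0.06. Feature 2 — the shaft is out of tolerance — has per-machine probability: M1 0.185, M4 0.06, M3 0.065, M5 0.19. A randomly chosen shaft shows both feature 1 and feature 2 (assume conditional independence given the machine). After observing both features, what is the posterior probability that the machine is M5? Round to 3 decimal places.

Prior × likelihood for each hypothesis:
  M1: 0.117 × 0.072 × 0.185 = 0.00155844
  M4: 0.149 × 0.351 × 0.06 = 0.00313794
  M3: 0.2315 × 0.24 × 0.065 = 0.0036114
  M5: 0.5025 × 0.06 × 0.19 = 0.0057285
Total = 0.01403628.
P(M5 | evidence) = 0.0057285 / 0.01403628 ≈ 0.408.

0.408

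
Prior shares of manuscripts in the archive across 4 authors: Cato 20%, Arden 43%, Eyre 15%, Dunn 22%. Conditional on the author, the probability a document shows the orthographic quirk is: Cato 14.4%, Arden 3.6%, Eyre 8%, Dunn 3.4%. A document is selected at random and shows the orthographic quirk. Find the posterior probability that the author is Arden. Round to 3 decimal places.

Unnormalized posteriors (prior × likelihood):
  Cato: 0.2 × 0.144 = 0.0288
  Arden: 0.43 × 0.036 = 0.01548
  Eyre: 0.15 × 0.08 = 0.012
  Dunn: 0.22 × 0.034 = 0.00748
Sum = 0.06376.
P(Arden | evidence) = 0.01548 / 0.06376 ≈ 0.243.

0.243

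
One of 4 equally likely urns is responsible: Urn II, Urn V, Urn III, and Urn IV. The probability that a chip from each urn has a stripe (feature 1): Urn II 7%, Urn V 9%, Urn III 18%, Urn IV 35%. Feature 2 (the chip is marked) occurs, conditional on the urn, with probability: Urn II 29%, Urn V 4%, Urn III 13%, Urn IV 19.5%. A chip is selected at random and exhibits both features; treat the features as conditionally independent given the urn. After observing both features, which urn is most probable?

Urn IV

Since the prior is uniform, the posterior is proportional to the likelihood:
  Urn II: 0.07 × 0.29 = 0.0203
  Urn V: 0.09 × 0.04 = 0.0036
  Urn III: 0.18 × 0.13 = 0.0234
  Urn IV: 0.35 × 0.195 = 0.06825
Normalizing constant = 0.11555.
Largest term belongs to Urn IV, so Urn IV is most probable.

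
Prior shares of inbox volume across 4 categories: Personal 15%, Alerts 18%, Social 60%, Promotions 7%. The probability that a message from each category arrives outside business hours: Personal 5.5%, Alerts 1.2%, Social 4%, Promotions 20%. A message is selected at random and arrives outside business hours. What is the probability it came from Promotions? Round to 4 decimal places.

0.2892

Compute prior × likelihood for every hypothesis:
  Personal: 0.15 × 0.055 = 0.00825
  Alerts: 0.18 × 0.012 = 0.00216
  Social: 0.6 × 0.04 = 0.024
  Promotions: 0.07 × 0.2 = 0.014
Sum = 0.04841.
P(Promotions | evidence) = 0.014 / 0.04841 ≈ 0.2892.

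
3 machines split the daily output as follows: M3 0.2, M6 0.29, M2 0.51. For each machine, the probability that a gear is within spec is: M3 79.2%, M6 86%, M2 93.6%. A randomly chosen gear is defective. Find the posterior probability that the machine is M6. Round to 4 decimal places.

Taking complements, P(defective | each) = M3 0.208, M6 0.14, M2 0.064.
Compute prior × likelihood for every hypothesis:
  M3: 0.2 × 0.208 = 0.0416
  M6: 0.29 × 0.14 = 0.0406
  M2: 0.51 × 0.064 = 0.03264
Total = 0.11484.
P(M6 | evidence) = 0.0406 / 0.11484 ≈ 0.3535.

0.3535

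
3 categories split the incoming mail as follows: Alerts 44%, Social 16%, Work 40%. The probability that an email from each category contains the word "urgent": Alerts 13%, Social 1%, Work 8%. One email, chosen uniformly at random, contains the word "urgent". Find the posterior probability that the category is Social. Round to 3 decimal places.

Unnormalized posteriors (prior × likelihood):
  Alerts: 0.44 × 0.13 = 0.0572
  Social: 0.16 × 0.01 = 0.0016
  Work: 0.4 × 0.08 = 0.032
Normalizing constant = 0.0908.
P(Social | evidence) = 0.0016 / 0.0908 ≈ 0.018.

0.018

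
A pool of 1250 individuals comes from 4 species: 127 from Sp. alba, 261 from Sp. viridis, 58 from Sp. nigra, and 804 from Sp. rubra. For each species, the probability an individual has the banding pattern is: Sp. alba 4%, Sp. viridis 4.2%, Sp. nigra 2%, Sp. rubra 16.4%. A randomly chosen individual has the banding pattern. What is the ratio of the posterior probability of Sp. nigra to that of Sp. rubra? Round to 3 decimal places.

0.009

Compute prior × likelihood for every hypothesis:
  Sp. alba: 0.1016 × 0.04 = 0.004064
  Sp. viridis: 0.2088 × 0.042 = 0.0087696
  Sp. nigra: 0.0464 × 0.02 = 0.000928
  Sp. rubra: 0.6432 × 0.164 = 0.1054848
Normalizing constant = 0.1192464.
The ratio is 0.000928 / 0.1054848 (the normalizer cancels) = 0.009.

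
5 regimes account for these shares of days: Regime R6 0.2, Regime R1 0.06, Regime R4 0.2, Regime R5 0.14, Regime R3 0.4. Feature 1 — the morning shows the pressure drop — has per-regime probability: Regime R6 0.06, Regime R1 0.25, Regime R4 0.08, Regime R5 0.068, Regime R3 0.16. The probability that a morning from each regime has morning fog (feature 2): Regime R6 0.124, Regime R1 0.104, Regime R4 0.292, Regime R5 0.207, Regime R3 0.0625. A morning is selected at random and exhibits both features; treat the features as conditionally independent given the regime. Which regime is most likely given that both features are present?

Unnormalized posteriors (prior × likelihood):
  Regime R6: 0.2 × 0.06 × 0.124 = 0.001488
  Regime R1: 0.06 × 0.25 × 0.104 = 0.00156
  Regime R4: 0.2 × 0.08 × 0.292 = 0.004672
  Regime R5: 0.14 × 0.068 × 0.207 = 0.00197064
  Regime R3: 0.4 × 0.16 × 0.0625 = 0.004
Total = 0.01369064.
Largest term belongs to Regime R4, so Regime R4 is most probable.

Regime R4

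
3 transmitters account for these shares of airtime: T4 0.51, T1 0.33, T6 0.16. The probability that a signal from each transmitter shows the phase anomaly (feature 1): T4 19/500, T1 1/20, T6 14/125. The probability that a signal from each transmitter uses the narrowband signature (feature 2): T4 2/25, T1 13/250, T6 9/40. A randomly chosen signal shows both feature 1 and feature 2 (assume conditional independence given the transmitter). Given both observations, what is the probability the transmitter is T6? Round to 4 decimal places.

0.6260

By Bayes' rule, posterior ∝ prior × likelihood:
  T4: 0.51 × 0.038 × 0.08 = 0.0015504
  T1: 0.33 × 0.05 × 0.052 = 0.000858
  T6: 0.16 × 0.112 × 0.225 = 0.004032
Normalizing constant = 0.0064404.
P(T6 | evidence) = 0.004032 / 0.0064404 ≈ 0.6260.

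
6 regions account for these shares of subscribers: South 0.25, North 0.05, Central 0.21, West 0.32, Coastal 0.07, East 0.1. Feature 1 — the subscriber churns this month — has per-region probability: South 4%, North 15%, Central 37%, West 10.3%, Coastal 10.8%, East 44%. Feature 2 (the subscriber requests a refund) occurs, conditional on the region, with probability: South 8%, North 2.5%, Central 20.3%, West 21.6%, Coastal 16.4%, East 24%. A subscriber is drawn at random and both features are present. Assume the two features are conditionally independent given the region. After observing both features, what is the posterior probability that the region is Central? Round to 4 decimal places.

By Bayes' rule, posterior ∝ prior × likelihood:
  South: 0.25 × 0.04 × 0.08 = 0.0008
  North: 0.05 × 0.15 × 0.025 = 0.0001875
  Central: 0.21 × 0.37 × 0.203 = 0.0157731
  West: 0.32 × 0.103 × 0.216 = 0.00711936
  Coastal: 0.07 × 0.108 × 0.164 = 0.00123984
  East: 0.1 × 0.44 × 0.24 = 0.01056
Total = 0.0356798.
P(Central | evidence) = 0.0157731 / 0.0356798 ≈ 0.4421.

0.4421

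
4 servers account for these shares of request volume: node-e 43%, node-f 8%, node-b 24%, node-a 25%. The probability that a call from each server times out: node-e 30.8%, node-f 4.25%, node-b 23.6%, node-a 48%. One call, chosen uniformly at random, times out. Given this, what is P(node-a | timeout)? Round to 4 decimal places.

0.3840

By Bayes' rule, posterior ∝ prior × likelihood:
  node-e: 0.43 × 0.308 = 0.13244
  node-f: 0.08 × 0.0425 = 0.0034
  node-b: 0.24 × 0.236 = 0.05664
  node-a: 0.25 × 0.48 = 0.12
Total = 0.31248.
P(node-a | evidence) = 0.12 / 0.31248 ≈ 0.3840.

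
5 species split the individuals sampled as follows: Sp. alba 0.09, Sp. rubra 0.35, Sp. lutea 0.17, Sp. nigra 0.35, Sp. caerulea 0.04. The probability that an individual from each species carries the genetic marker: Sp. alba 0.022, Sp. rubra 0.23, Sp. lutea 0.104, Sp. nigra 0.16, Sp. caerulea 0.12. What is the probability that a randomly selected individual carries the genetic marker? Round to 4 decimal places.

0.1610

Unnormalized posteriors (prior × likelihood):
  Sp. alba: 0.09 × 0.022 = 0.00198
  Sp. rubra: 0.35 × 0.23 = 0.0805
  Sp. lutea: 0.17 × 0.104 = 0.01768
  Sp. nigra: 0.35 × 0.16 = 0.056
  Sp. caerulea: 0.04 × 0.12 = 0.0048
P(marker) = 0.00198 + 0.0805 + 0.01768 + 0.056 + 0.0048 = 0.16096 → 0.1610.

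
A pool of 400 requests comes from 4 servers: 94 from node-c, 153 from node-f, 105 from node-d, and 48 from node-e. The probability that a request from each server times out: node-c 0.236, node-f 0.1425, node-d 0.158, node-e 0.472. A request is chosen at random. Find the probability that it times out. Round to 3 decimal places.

0.208

Prior × likelihood for each hypothesis:
  node-c: 0.235 × 0.236 = 0.05546
  node-f: 0.3825 × 0.1425 = 0.05450625
  node-d: 0.2625 × 0.158 = 0.041475
  node-e: 0.12 × 0.472 = 0.05664
P(timeout) = 0.05546 + 0.05450625 + 0.041475 + 0.05664 = 0.20808125 → 0.208.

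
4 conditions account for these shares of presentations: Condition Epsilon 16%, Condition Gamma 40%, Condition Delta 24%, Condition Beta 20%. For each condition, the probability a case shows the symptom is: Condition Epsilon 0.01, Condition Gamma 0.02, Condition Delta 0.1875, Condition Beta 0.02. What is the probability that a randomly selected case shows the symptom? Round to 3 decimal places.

0.059

Prior × likelihood for each hypothesis:
  Condition Epsilon: 0.16 × 0.01 = 0.0016
  Condition Gamma: 0.4 × 0.02 = 0.008
  Condition Delta: 0.24 × 0.1875 = 0.045
  Condition Beta: 0.2 × 0.02 = 0.004
P(symptomatic) = 0.0016 + 0.008 + 0.045 + 0.004 = 0.0586 → 0.059.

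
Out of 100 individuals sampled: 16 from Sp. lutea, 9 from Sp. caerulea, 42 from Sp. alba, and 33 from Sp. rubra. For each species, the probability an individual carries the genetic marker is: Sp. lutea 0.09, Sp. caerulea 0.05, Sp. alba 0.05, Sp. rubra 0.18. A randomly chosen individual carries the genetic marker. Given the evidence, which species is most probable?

By Bayes' rule, posterior ∝ prior × likelihood:
  Sp. lutea: 0.16 × 0.09 = 0.0144
  Sp. caerulea: 0.09 × 0.05 = 0.0045
  Sp. alba: 0.42 × 0.05 = 0.021
  Sp. rubra: 0.33 × 0.18 = 0.0594
Total = 0.0993.
Largest term belongs to Sp. rubra, so Sp. rubra is most probable.

Sp. rubra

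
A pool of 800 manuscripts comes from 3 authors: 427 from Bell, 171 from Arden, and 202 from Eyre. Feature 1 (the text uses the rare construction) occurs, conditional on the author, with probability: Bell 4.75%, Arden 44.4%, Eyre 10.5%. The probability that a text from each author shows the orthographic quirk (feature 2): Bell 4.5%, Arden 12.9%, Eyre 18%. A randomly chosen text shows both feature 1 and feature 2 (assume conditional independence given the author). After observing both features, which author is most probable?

Arden

Prior × likelihood for each hypothesis:
  Bell: 0.53375 × 0.0475 × 0.045 = 0.001140890625
  Arden: 0.21375 × 0.444 × 0.129 = 0.012242745
  Eyre: 0.2525 × 0.105 × 0.18 = 0.00477225
Normalizing constant = 0.018155885625.
Largest term belongs to Arden, so Arden is most probable.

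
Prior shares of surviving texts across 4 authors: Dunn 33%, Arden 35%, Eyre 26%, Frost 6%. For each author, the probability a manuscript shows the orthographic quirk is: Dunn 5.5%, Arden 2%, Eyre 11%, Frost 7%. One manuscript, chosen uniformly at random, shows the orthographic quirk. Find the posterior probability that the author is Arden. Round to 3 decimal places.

Prior × likelihood for each hypothesis:
  Dunn: 0.33 × 0.055 = 0.01815
  Arden: 0.35 × 0.02 = 0.007
  Eyre: 0.26 × 0.11 = 0.0286
  Frost: 0.06 × 0.07 = 0.0042
Normalizing constant = 0.05795.
P(Arden | evidence) = 0.007 / 0.05795 ≈ 0.121.

0.121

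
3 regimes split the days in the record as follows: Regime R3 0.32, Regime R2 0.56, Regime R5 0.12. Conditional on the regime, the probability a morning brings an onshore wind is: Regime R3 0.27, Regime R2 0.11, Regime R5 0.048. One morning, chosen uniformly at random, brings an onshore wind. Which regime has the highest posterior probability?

Regime R3

By Bayes' rule, posterior ∝ prior × likelihood:
  Regime R3: 0.32 × 0.27 = 0.0864
  Regime R2: 0.56 × 0.11 = 0.0616
  Regime R5: 0.12 × 0.048 = 0.00576
Total = 0.15376.
Largest term belongs to Regime R3, so Regime R3 is most probable.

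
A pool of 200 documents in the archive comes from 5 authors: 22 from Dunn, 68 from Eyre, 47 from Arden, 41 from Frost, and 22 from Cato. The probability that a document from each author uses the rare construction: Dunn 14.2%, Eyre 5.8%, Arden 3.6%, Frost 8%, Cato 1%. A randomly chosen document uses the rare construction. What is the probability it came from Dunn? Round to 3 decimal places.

0.255

By Bayes' rule, posterior ∝ prior × likelihood:
  Dunn: 0.11 × 0.142 = 0.01562
  Eyre: 0.34 × 0.058 = 0.01972
  Arden: 0.235 × 0.036 = 0.00846
  Frost: 0.205 × 0.08 = 0.0164
  Cato: 0.11 × 0.01 = 0.0011
Total = 0.0613.
P(Dunn | evidence) = 0.01562 / 0.0613 ≈ 0.255.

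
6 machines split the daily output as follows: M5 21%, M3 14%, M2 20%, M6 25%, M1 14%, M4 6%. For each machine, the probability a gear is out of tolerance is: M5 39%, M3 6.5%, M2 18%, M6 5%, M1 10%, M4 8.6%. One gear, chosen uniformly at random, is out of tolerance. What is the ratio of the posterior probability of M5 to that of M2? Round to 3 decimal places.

2.275

Compute prior × likelihood for every hypothesis:
  M5: 0.21 × 0.39 = 0.0819
  M3: 0.14 × 0.065 = 0.0091
  M2: 0.2 × 0.18 = 0.036
  M6: 0.25 × 0.05 = 0.0125
  M1: 0.14 × 0.1 = 0.014
  M4: 0.06 × 0.086 = 0.00516
Normalizing constant = 0.15866.
The ratio is 0.0819 / 0.036 (the normalizer cancels) = 2.275.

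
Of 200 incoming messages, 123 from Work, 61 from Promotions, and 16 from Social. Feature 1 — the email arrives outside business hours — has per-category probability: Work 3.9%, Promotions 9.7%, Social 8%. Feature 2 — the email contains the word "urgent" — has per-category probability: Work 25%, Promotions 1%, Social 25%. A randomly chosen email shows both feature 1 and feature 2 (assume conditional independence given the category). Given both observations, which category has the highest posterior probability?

Work

Unnormalized posteriors (prior × likelihood):
  Work: 0.615 × 0.039 × 0.25 = 0.00599625
  Promotions: 0.305 × 0.097 × 0.01 = 0.00029585
  Social: 0.08 × 0.08 × 0.25 = 0.0016
Normalizing constant = 0.0078921.
Largest term belongs to Work, so Work is most probable.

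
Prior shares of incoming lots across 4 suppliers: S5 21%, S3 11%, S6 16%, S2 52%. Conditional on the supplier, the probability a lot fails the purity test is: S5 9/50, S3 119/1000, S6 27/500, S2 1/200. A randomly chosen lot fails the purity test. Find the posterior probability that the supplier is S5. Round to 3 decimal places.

Prior × likelihood for each hypothesis:
  S5: 0.21 × 0.18 = 0.0378
  S3: 0.11 × 0.119 = 0.01309
  S6: 0.16 × 0.054 = 0.00864
  S2: 0.52 × 0.005 = 0.0026
Normalizing constant = 0.06213.
P(S5 | evidence) = 0.0378 / 0.06213 ≈ 0.608.

0.608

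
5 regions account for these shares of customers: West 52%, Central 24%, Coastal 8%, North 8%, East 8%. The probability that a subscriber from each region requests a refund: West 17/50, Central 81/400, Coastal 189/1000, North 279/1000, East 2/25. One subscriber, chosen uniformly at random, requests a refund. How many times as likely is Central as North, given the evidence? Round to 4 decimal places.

Compute prior × likelihood for every hypothesis:
  West: 0.52 × 0.34 = 0.1768
  Central: 0.24 × 0.2025 = 0.0486
  Coastal: 0.08 × 0.189 = 0.01512
  North: 0.08 × 0.279 = 0.02232
  East: 0.08 × 0.08 = 0.0064
Sum = 0.26924.
The ratio is 0.0486 / 0.02232 (the normalizer cancels) = 2.1774.

2.1774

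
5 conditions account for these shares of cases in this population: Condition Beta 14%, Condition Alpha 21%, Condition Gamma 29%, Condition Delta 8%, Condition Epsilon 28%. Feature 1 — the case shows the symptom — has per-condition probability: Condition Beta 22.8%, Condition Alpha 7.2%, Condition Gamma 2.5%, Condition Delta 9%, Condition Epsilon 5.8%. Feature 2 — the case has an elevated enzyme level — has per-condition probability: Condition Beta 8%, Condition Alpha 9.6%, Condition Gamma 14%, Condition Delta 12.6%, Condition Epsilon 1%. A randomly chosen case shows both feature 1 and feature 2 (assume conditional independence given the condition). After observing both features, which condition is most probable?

Condition Beta

Unnormalized posteriors (prior × likelihood):
  Condition Beta: 0.14 × 0.228 × 0.08 = 0.0025536
  Condition Alpha: 0.21 × 0.072 × 0.096 = 0.00145152
  Condition Gamma: 0.29 × 0.025 × 0.14 = 0.001015
  Condition Delta: 0.08 × 0.09 × 0.126 = 0.0009072
  Condition Epsilon: 0.28 × 0.058 × 0.01 = 0.0001624
Sum = 0.00608972.
Largest term belongs to Condition Beta, so Condition Beta is most probable.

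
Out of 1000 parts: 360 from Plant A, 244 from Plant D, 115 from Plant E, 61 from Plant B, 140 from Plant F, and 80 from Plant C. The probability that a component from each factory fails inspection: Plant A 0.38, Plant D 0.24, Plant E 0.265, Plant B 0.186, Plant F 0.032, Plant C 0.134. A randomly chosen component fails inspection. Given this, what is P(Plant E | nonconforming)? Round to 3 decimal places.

Compute prior × likelihood for every hypothesis:
  Plant A: 0.36 × 0.38 = 0.1368
  Plant D: 0.244 × 0.24 = 0.05856
  Plant E: 0.115 × 0.265 = 0.030475
  Plant B: 0.061 × 0.186 = 0.011346
  Plant F: 0.14 × 0.032 = 0.00448
  Plant C: 0.08 × 0.134 = 0.01072
Sum = 0.252381.
P(Plant E | evidence) = 0.030475 / 0.252381 ≈ 0.121.

0.121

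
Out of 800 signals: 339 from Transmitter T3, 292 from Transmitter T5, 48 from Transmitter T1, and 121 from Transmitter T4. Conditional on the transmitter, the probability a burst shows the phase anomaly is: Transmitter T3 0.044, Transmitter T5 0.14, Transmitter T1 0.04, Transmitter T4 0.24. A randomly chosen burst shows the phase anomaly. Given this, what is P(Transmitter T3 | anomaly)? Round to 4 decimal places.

By Bayes' rule, posterior ∝ prior × likelihood:
  Transmitter T3: 0.42375 × 0.044 = 0.018645
  Transmitter T5: 0.365 × 0.14 = 0.0511
  Transmitter T1: 0.06 × 0.04 = 0.0024
  Transmitter T4: 0.15125 × 0.24 = 0.0363
Sum = 0.108445.
P(Transmitter T3 | evidence) = 0.018645 / 0.108445 ≈ 0.1719.

0.1719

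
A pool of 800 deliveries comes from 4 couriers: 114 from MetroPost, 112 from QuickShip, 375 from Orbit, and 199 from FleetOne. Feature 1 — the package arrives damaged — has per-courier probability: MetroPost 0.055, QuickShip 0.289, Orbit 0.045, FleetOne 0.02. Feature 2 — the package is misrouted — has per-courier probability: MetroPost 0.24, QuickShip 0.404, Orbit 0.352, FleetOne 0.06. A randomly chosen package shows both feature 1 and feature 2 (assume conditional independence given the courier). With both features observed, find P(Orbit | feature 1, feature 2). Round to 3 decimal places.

0.286

Unnormalized posteriors (prior × likelihood):
  MetroPost: 0.1425 × 0.055 × 0.24 = 0.001881
  QuickShip: 0.14 × 0.289 × 0.404 = 0.01634584
  Orbit: 0.46875 × 0.045 × 0.352 = 0.007425
  FleetOne: 0.24875 × 0.02 × 0.06 = 0.0002985
Sum = 0.02595034.
P(Orbit | evidence) = 0.007425 / 0.02595034 ≈ 0.286.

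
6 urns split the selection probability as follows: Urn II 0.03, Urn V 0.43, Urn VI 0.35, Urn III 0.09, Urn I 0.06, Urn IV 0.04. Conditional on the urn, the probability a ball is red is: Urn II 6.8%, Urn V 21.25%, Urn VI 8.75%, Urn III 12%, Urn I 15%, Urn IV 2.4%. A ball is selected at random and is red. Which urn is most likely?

Urn V

By Bayes' rule, posterior ∝ prior × likelihood:
  Urn II: 0.03 × 0.068 = 0.00204
  Urn V: 0.43 × 0.2125 = 0.091375
  Urn VI: 0.35 × 0.0875 = 0.030625
  Urn III: 0.09 × 0.12 = 0.0108
  Urn I: 0.06 × 0.15 = 0.009
  Urn IV: 0.04 × 0.024 = 0.00096
Normalizing constant = 0.1448.
Largest term belongs to Urn V, so Urn V is most probable.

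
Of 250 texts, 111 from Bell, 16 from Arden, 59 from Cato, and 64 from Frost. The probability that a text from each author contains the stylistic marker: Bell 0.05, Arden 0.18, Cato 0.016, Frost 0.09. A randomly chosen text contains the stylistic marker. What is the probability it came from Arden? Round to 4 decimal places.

0.1903

Unnormalized posteriors (prior × likelihood):
  Bell: 0.444 × 0.05 = 0.0222
  Arden: 0.064 × 0.18 = 0.01152
  Cato: 0.236 × 0.016 = 0.003776
  Frost: 0.256 × 0.09 = 0.02304
Normalizing constant = 0.060536.
P(Arden | evidence) = 0.01152 / 0.060536 ≈ 0.1903.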